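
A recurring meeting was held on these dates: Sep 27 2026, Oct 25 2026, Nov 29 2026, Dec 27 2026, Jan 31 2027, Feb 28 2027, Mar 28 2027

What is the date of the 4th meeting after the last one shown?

All Sundays; the gaps (28, 35, 28, 35, 28, 28) vary with month length.
This is the last Sunday of each month.
Last Sunday of April 2027: Apr 25 2027.
May 2027 ends with Sunday May 30 2027.
Last Sunday of June 2027: Jun 27 2027.
July 2027 ends with Sunday Jul 25 2027.

Jul 25 2027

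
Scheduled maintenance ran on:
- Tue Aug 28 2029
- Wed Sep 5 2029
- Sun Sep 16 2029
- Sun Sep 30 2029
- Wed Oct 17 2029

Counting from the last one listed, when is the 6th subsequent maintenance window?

Sun Mar 31 2030

The spacing grows by 3 each time: 8, 11, 14, 17 days.
Next gap: 20 days. Wed Oct 17 2029 + 20 days = Tue Nov 6 2029.
Next gap: 23 days. Tue Nov 6 2029 + 23 days = Thu Nov 29 2029.
Next gap: 26 days. Thu Nov 29 2029 + 26 days = Tue Dec 25 2029.
Next gap: 29 days. Tue Dec 25 2029 + 29 days = Wed Jan 23 2030.
Next gap: 32 days. Wed Jan 23 2030 + 32 days = Sun Feb 24 2030.
Next gap: 35 days. Sun Feb 24 2030 + 35 days = Sun Mar 31 2030.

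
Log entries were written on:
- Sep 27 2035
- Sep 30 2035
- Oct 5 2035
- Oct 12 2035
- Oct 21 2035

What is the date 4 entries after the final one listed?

Dec 16 2035

Intervals are 3, 5, 7, 9 days — an arithmetic progression with common difference 2.
Next gap: 11 days. Oct 21 2035 + 11 days = Nov 1 2035.
Next gap: 13 days. Nov 1 2035 + 13 days = Nov 14 2035.
Next gap: 15 days. Nov 14 2035 + 15 days = Nov 29 2035.
Next gap: 17 days. Nov 29 2035 + 17 days = Dec 16 2035.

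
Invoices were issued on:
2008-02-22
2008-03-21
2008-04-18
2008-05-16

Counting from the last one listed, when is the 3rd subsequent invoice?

Every event comes 28 days after the last (28, 28, 28).
2008-05-16 + 28 days = 2008-06-13.
2008-06-13 + 28 days = 2008-07-11.
2008-07-11 + 28 days = 2008-08-08.

2008-08-08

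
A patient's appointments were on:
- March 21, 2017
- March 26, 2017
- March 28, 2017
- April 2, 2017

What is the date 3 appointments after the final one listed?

The gap pattern 5, 2, 5 repeats every 2 events.
These are the Tuesdays and Sundays of each week.
Next Tuesday: April 4, 2017.
Next Sunday: April 9, 2017.
The following Tuesday is April 11, 2017.

April 11, 2017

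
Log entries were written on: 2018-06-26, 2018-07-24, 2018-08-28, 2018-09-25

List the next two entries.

2018-10-23, 2018-11-27

These are Tuesdays at 28- or 35-day spacing (28, 35, 28).
The pattern: 4th Tuesday of the month.
4th Tuesday of October 2018: 2018-10-23.
4th Tuesday of November 2018: 2018-11-27.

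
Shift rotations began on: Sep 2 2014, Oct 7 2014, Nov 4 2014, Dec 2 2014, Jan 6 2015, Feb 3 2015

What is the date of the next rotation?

Mar 3 2015

These are Tuesdays at 28- or 35-day spacing (35, 28, 28, 35, 28).
The pattern: 1st Tuesday of the month.
1st Tuesday of March 2015: Mar 3 2015.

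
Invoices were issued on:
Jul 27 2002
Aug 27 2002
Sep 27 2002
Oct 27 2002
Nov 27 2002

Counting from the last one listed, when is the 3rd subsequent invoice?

Each date is the 27th; the gaps (31, 31, 30, 31) track the month lengths.
The rule is the 27th of each month.
December 2002: Dec 27 2002.
January 2003: Jan 27 2003.
Next: February 2003 → Feb 27 2003.

Feb 27 2003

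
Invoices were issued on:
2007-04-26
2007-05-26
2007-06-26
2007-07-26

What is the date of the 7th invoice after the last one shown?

2008-02-26

The day-of-month is always 26 (30, 31, 30 days between events).
So this recurs on the 26th of each month.
August 2007: 2007-08-26.
Next: September 2007 → 2007-09-26.
Next: October 2007 → 2007-10-26.
November 2007: 2007-11-26.
Next: December 2007 → 2007-12-26.
Next: January 2008 → 2008-01-26.
Next: February 2008 → 2008-02-26.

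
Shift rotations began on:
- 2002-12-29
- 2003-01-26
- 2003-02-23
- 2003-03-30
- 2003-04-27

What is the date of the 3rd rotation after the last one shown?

2003-07-27

All Sundays; the gaps (28, 28, 35, 28) vary with month length.
This is the last Sunday of each month.
May 2003 ends with Sunday 2003-05-25.
Last Sunday of June 2003: 2003-06-29.
July 2003 ends with Sunday 2003-07-27.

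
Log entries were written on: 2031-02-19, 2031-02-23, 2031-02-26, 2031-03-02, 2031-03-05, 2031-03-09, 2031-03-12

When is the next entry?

2031-03-16

The gap pattern 4, 3, 4, 3, 4, 3 repeats every 2 events.
These are the Wednesdays and Sundays of each week.
The following Sunday is 2031-03-16.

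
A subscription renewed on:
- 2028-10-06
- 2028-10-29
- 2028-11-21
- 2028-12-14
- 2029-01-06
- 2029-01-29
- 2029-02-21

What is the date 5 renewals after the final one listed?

2029-06-16

The spacing is 23, 23, 23, 23, 23, 23 days — always 23 days.
2029-02-21 + 23 days = 2029-03-16.
2029-03-16 + 23 days = 2029-04-08.
2029-04-08 + 23 days = 2029-05-01.
2029-05-01 + 23 days = 2029-05-24.
2029-05-24 + 23 days = 2029-06-16.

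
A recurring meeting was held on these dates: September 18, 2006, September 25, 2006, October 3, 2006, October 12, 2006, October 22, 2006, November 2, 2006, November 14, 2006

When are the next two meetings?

November 27, 2006; December 11, 2006

Gaps: 7, 8, 9, 10, 11, 12 days — each gap is 1 larger than the previous one.
Next gap: 13 days. November 14, 2006 + 13 days = November 27, 2006.
Next gap: 14 days. November 27, 2006 + 14 days = December 11, 2006.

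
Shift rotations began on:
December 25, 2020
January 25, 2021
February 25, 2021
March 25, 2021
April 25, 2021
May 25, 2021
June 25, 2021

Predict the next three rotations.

Gaps: 31, 31, 28, 31, 30, 31 days — not constant. Every event is on the 25th of the month.
Pattern: the 25th of each month.
Next: July 2021 → July 25, 2021.
August 2021: August 25, 2021.
Next: September 2021 → September 25, 2021.

July 25, 2021; August 25, 2021; September 25, 2021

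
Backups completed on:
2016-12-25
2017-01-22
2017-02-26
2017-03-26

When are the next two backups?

All dates are Sundays, 28, 35, 28 days apart.
Specifically, the 4th Sunday of each month.
4th Sunday of April 2017: 2017-04-23.
4th Sunday of May 2017: 2017-05-28.

2017-04-23, 2017-05-28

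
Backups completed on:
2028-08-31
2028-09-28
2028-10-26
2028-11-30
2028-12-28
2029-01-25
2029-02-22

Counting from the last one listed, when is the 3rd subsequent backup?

These are Thursdays with 28, 28, 35, 28, 28, 28-day gaps.
Each is the final Thursday of its month — 2028-08-31 is past the 28th, so '4th Thursday' doesn't fit.
March 2029 ends with Thursday 2029-03-29.
Last Thursday of April 2029: 2029-04-26.
May 2029 ends with Thursday 2029-05-31.

2029-05-31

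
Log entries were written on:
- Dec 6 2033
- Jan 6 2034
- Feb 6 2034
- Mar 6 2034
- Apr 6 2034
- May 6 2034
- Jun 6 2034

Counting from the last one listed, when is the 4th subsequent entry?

The day-of-month is always 6 (31, 31, 28, 31, 30, 31 days between events).
So this recurs on the 6th of each month.
Next: July 2034 → Jul 6 2034.
August 2034: Aug 6 2034.
September 2034: Sep 6 2034.
October 2034: Oct 6 2034.

Oct 6 2034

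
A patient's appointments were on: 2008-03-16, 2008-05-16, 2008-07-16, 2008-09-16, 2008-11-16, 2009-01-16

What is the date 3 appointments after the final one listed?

2009-07-16

Each date is the 16th; the gaps (61, 61, 62, 61, 61) track the month lengths.
The rule is the 16th of every 2 months.
Next: March 2009 → 2009-03-16.
May 2009: 2009-05-16.
July 2009: 2009-07-16.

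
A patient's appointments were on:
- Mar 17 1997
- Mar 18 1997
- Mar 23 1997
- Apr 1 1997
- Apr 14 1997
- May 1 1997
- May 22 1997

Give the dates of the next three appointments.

Jun 16 1997, Jul 15 1997, Aug 17 1997

Intervals are 1, 5, 9, 13, 17, 21 days — an arithmetic progression with common difference 4.
Next gap: 25 days. May 22 1997 + 25 days = Jun 16 1997.
Next gap: 29 days. Jun 16 1997 + 29 days = Jul 15 1997.
Next gap: 33 days. Jul 15 1997 + 33 days = Aug 17 1997.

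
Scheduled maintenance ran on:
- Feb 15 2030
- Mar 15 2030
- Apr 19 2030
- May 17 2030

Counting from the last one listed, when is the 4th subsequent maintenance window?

These are Fridays at 28- or 35-day spacing (28, 35, 28).
The pattern: 3rd Friday of the month.
3rd Friday of June 2030: Jun 21 2030.
3rd Friday of July 2030: Jul 19 2030.
August 2030 — 3rd Friday is Aug 16 2030.
September 2030 — 3rd Friday is Sep 20 2030.

Sep 20 2030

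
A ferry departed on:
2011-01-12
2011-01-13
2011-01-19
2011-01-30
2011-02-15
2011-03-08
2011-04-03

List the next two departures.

2011-05-04, 2011-06-09

Gaps: 1, 6, 11, 16, 21, 26 days — each gap is 5 larger than the previous one.
Next gap: 31 days. 2011-04-03 + 31 days = 2011-05-04.
Next gap: 36 days. 2011-05-04 + 36 days = 2011-06-09.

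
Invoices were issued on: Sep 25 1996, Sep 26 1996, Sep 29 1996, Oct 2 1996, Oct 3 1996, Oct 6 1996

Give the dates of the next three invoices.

Oct 9 1996, Oct 10 1996, Oct 13 1996

Every event lands on a Wednesday or Thursday or Sunday (gaps cycle 1, 3, 3, 1, 3).
So the schedule is: every Wednesday, Thursday and Sunday.
Next Wednesday: Oct 9 1996.
Next Thursday: Oct 10 1996.
Next Sunday: Oct 13 1996.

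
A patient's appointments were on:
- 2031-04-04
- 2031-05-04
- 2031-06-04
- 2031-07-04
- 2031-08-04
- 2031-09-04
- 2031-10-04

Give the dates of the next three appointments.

2031-11-04, 2031-12-04, 2032-01-04

The day-of-month is always 4 (30, 31, 30, 31, 31, 30 days between events).
So this recurs on the 4th of each month.
Next: November 2031 → 2031-11-04.
December 2031: 2031-12-04.
Next: January 2032 → 2032-01-04.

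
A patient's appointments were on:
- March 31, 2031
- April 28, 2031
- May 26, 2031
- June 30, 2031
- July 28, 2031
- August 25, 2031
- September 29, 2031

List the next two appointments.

October 27, 2031; November 24, 2031

Every date is a Monday; gaps 28, 28, 35, 28, 28, 35 days.
Each is the last Monday of its month (at least one falls on the 29th or later, ruling out '4th Monday').
October 2031 ends with Monday October 27, 2031.
Last Monday of November 2031: November 24, 2031.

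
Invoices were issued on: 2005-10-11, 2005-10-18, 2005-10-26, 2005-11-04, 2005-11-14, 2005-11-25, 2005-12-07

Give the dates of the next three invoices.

2005-12-20, 2006-01-03, 2006-01-18

Intervals are 7, 8, 9, 10, 11, 12 days — an arithmetic progression with common difference 1.
Next gap: 13 days. 2005-12-07 + 13 days = 2005-12-20.
Next gap: 14 days. 2005-12-20 + 14 days = 2006-01-03.
Next gap: 15 days. 2006-01-03 + 15 days = 2006-01-18.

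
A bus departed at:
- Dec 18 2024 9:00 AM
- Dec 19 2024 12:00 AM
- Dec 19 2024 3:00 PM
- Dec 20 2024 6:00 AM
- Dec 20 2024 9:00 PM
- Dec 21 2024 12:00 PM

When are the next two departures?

Dec 22 2024 3:00 AM, Dec 22 2024 6:00 PM

The interval is a steady 15 hours (15, 15, 15, 15, 15).
Dec 21 2024 12:00 PM + 15 h = Dec 22 2024 3:00 AM.
Dec 22 2024 3:00 AM + 15 h = Dec 22 2024 6:00 PM.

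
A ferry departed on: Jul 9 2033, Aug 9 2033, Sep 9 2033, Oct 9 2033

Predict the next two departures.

Nov 9 2033, Dec 9 2033

Gaps: 31, 31, 30 days — not constant. Every event is on the 9th of the month.
Pattern: the 9th of each month.
November 2033: Nov 9 2033.
December 2033: Dec 9 2033.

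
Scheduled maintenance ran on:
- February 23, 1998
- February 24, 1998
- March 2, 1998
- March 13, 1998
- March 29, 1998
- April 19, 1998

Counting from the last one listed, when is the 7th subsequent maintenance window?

The spacing grows by 5 each time: 1, 6, 11, 16, 21 days.
Next gap: 26 days. April 19, 1998 + 26 days = May 15, 1998.
Next gap: 31 days. May 15, 1998 + 31 days = June 15, 1998.
Next gap: 36 days. June 15, 1998 + 36 days = July 21, 1998.
Next gap: 41 days. July 21, 1998 + 41 days = August 31, 1998.
Next gap: 46 days. August 31, 1998 + 46 days = October 16, 1998.
Next gap: 51 days. October 16, 1998 + 51 days = December 6, 1998.
Next gap: 56 days. December 6, 1998 + 56 days = January 31, 1999.

January 31, 1999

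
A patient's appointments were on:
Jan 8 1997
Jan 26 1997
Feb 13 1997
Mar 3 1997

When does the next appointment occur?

Every event comes 18 days after the last (18, 18, 18).
Mar 3 1997 + 18 days = Mar 21 1997.

Mar 21 1997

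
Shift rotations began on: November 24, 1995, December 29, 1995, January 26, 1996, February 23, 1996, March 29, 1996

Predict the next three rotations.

April 26, 1996; May 31, 1996; June 28, 1996

These are Fridays with 35, 28, 28, 35-day gaps.
Each is the final Friday of its month — December 29, 1995 is past the 28th, so '4th Friday' doesn't fit.
April 1996 ends with Friday April 26, 1996.
Last Friday of May 1996: May 31, 1996.
June 1996 ends with Friday June 28, 1996.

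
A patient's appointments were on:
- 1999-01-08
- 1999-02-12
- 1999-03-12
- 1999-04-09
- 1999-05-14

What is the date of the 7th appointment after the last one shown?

1999-12-10

These are Fridays at 28- or 35-day spacing (35, 28, 28, 35).
The pattern: 2nd Friday of the month.
June 1999 — 2nd Friday is 1999-06-11.
2nd Friday of July 1999: 1999-07-09.
August 1999 — 2nd Friday is 1999-08-13.
2nd Friday of September 1999: 1999-09-10.
2nd Friday of October 1999: 1999-10-08.
November 1999 — 2nd Friday is 1999-11-12.
December 1999 — 2nd Friday is 1999-12-10.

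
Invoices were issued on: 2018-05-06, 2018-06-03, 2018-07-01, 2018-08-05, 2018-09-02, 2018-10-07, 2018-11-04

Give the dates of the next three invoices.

These are Sundays at 28- or 35-day spacing (28, 28, 35, 28, 35, 28).
The pattern: 1st Sunday of the month.
December 2018 — 1st Sunday is 2018-12-02.
1st Sunday of January 2019: 2019-01-06.
February 2019 — 1st Sunday is 2019-02-03.

2018-12-02, 2019-01-06, 2019-02-03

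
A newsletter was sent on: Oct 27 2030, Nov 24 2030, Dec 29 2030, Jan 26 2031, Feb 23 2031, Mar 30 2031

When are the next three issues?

Apr 27 2031, May 25 2031, Jun 29 2031

All Sundays; the gaps (28, 35, 28, 28, 35) vary with month length.
This is the last Sunday of each month.
April 2031 ends with Sunday Apr 27 2031.
May 2031 ends with Sunday May 25 2031.
Last Sunday of June 2031: Jun 29 2031.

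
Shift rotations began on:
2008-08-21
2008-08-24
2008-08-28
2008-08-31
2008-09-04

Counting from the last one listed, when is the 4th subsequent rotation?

Gaps: 3, 4, 3, 4 days — not constant, but cyclic with period 2.
The events fall on every Thursday and Sunday.
The following Sunday is 2008-09-07.
Next Thursday: 2008-09-11.
The following Sunday is 2008-09-14.
The following Thursday is 2008-09-18.

2008-09-18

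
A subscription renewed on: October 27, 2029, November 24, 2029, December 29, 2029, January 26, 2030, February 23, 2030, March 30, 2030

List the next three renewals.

Every date is a Saturday; gaps 28, 35, 28, 28, 35 days.
Each is the last Saturday of its month (at least one falls on the 29th or later, ruling out '4th Saturday').
Last Saturday of April 2030: April 27, 2030.
May 2030 ends with Saturday May 25, 2030.
June 2030 ends with Saturday June 29, 2030.

April 27, 2030; May 25, 2030; June 29, 2030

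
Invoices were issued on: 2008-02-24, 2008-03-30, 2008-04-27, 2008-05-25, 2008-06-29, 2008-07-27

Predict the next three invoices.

2008-08-31, 2008-09-28, 2008-10-26

These are Sundays with 35, 28, 28, 35, 28-day gaps.
Each is the final Sunday of its month — 2008-03-30 is past the 28th, so '4th Sunday' doesn't fit.
Last Sunday of August 2008: 2008-08-31.
September 2008 ends with Sunday 2008-09-28.
Last Sunday of October 2008: 2008-10-26.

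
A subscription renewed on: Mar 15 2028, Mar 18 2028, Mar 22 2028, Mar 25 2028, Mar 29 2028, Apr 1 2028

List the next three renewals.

The gap pattern 3, 4, 3, 4, 3 repeats every 2 events.
These are the Wednesdays and Saturdays of each week.
The following Wednesday is Apr 5 2028.
The following Saturday is Apr 8 2028.
Next Wednesday: Apr 12 2028.

Apr 5 2028, Apr 8 2028, Apr 12 2028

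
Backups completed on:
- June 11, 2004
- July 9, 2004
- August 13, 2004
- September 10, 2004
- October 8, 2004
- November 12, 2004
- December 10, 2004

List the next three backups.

January 14, 2005; February 11, 2005; March 11, 2005

Gaps: 28, 35, 28, 28, 35, 28 days — a mix of 28 and 35. Every date is a Friday.
Each is the 2nd Friday of its month.
January 2005 — 2nd Friday is January 14, 2005.
2nd Friday of February 2005: February 11, 2005.
March 2005 — 2nd Friday is March 11, 2005.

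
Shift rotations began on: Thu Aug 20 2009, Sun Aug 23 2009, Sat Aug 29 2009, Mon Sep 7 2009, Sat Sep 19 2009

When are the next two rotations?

The spacing grows by 3 each time: 3, 6, 9, 12 days.
Next gap: 15 days. Sat Sep 19 2009 + 15 days = Sun Oct 4 2009.
Next gap: 18 days. Sun Oct 4 2009 + 18 days = Thu Oct 22 2009.

Sun Oct 4 2009, Thu Oct 22 2009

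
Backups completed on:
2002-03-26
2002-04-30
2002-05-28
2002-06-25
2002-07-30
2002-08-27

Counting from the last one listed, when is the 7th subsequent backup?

All Tuesdays; the gaps (35, 28, 28, 35, 28) vary with month length.
This is the last Tuesday of each month.
September 2002 ends with Tuesday 2002-09-24.
Last Tuesday of October 2002: 2002-10-29.
November 2002 ends with Tuesday 2002-11-26.
Last Tuesday of December 2002: 2002-12-31.
January 2003 ends with Tuesday 2003-01-28.
Last Tuesday of February 2003: 2003-02-25.
March 2003 ends with Tuesday 2003-03-25.

2003-03-25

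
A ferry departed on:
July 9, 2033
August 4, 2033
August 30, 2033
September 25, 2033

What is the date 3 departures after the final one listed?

December 12, 2033

The spacing is 26, 26, 26 days — always 26 days.
September 25, 2033 + 26 days = October 21, 2033.
October 21, 2033 + 26 days = November 16, 2033.
November 16, 2033 + 26 days = December 12, 2033.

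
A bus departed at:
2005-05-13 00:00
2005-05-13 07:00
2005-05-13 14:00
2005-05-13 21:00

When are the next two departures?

Spacing: 7, 7, 7 h — constant 7 h.
2005-05-13 21:00 + 7 h = 2005-05-14 04:00.
2005-05-14 04:00 + 7 h = 2005-05-14 11:00.

2005-05-14 04:00, 2005-05-14 11:00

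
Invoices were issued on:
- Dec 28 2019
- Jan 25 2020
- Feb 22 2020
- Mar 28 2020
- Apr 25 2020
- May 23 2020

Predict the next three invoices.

Jun 27 2020, Jul 25 2020, Aug 22 2020

These are Saturdays at 28- or 35-day spacing (28, 28, 35, 28, 28).
The pattern: 4th Saturday of the month.
4th Saturday of June 2020: Jun 27 2020.
July 2020 — 4th Saturday is Jul 25 2020.
August 2020 — 4th Saturday is Aug 22 2020.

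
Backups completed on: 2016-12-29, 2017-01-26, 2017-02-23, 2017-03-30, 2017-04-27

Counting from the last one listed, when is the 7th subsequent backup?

2017-11-30

Every date is a Thursday; gaps 28, 28, 35, 28 days.
Each is the last Thursday of its month (at least one falls on the 29th or later, ruling out '4th Thursday').
Last Thursday of May 2017: 2017-05-25.
June 2017 ends with Thursday 2017-06-29.
Last Thursday of July 2017: 2017-07-27.
August 2017 ends with Thursday 2017-08-31.
September 2017 ends with Thursday 2017-09-28.
Last Thursday of October 2017: 2017-10-26.
November 2017 ends with Thursday 2017-11-30.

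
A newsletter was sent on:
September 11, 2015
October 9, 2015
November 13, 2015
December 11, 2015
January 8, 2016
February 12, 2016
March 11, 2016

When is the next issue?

These are Fridays at 28- or 35-day spacing (28, 35, 28, 28, 35, 28).
The pattern: 2nd Friday of the month.
2nd Friday of April 2016: April 8, 2016.

April 8, 2016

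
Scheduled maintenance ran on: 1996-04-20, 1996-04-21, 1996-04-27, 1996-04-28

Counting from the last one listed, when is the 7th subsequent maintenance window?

Gaps: 1, 6, 1 days — not constant, but cyclic with period 2.
The events fall on every Saturday and Sunday.
Next Saturday: 1996-05-04.
Next Sunday: 1996-05-05.
The following Saturday is 1996-05-11.
The following Sunday is 1996-05-12.
Next Saturday: 1996-05-18.
The following Sunday is 1996-05-19.
Next Saturday: 1996-05-25.

1996-05-25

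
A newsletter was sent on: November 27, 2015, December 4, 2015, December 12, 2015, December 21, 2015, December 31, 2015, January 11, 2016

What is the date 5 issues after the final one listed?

Gaps: 7, 8, 9, 10, 11 days — each gap is 1 larger than the previous one.
Next gap: 12 days. January 11, 2016 + 12 days = January 23, 2016.
Next gap: 13 days. January 23, 2016 + 13 days = February 5, 2016.
Next gap: 14 days. February 5, 2016 + 14 days = February 19, 2016.
Next gap: 15 days. February 19, 2016 + 15 days = March 5, 2016.
Next gap: 16 days. March 5, 2016 + 16 days = March 21, 2016.

March 21, 2016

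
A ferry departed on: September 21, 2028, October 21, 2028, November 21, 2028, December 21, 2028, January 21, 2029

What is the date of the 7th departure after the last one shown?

August 21, 2029

Each date is the 21st; the gaps (30, 31, 30, 31) track the month lengths.
The rule is the 21st of each month.
February 2029: February 21, 2029.
Next: March 2029 → March 21, 2029.
April 2029: April 21, 2029.
May 2029: May 21, 2029.
Next: June 2029 → June 21, 2029.
July 2029: July 21, 2029.
August 2029: August 21, 2029.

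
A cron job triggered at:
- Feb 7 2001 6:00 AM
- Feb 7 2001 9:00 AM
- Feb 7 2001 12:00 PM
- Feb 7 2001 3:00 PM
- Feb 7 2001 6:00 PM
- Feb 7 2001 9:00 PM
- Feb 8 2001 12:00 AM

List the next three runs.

Spacing: 3, 3, 3, 3, 3, 3 h — constant 3 h.
Feb 8 2001 12:00 AM + 3 h = Feb 8 2001 3:00 AM.
Feb 8 2001 3:00 AM + 3 h = Feb 8 2001 6:00 AM.
Feb 8 2001 6:00 AM + 3 h = Feb 8 2001 9:00 AM.

Feb 8 2001 3:00 AM, Feb 8 2001 6:00 AM, Feb 8 2001 9:00 AM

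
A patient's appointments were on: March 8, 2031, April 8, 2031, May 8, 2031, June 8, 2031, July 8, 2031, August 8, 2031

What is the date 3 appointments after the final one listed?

Gaps: 31, 30, 31, 30, 31 days — not constant. Every event is on the 8th of the month.
Pattern: the 8th of each month.
Next: September 2031 → September 8, 2031.
Next: October 2031 → October 8, 2031.
November 2031: November 8, 2031.

November 8, 2031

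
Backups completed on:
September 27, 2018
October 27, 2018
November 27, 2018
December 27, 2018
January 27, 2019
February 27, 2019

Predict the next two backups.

March 27, 2019; April 27, 2019

Gaps: 30, 31, 30, 31, 31 days — not constant. Every event is on the 27th of the month.
Pattern: the 27th of each month.
Next: March 2019 → March 27, 2019.
April 2019: April 27, 2019.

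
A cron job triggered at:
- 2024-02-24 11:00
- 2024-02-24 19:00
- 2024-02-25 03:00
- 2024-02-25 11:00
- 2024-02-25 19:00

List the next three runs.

2024-02-26 03:00, 2024-02-26 11:00, 2024-02-26 19:00

Spacing: 8, 8, 8, 8 h — constant 8 h.
2024-02-25 19:00 + 8 h = 2024-02-26 03:00.
2024-02-26 03:00 + 8 h = 2024-02-26 11:00.
2024-02-26 11:00 + 8 h = 2024-02-26 19:00.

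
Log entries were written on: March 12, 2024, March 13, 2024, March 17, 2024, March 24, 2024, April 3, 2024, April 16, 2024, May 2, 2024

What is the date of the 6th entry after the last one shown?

October 8, 2024

Intervals are 1, 4, 7, 10, 13, 16 days — an arithmetic progression with common difference 3.
Next gap: 19 days. May 2, 2024 + 19 days = May 21, 2024.
Next gap: 22 days. May 21, 2024 + 22 days = June 12, 2024.
Next gap: 25 days. June 12, 2024 + 25 days = July 7, 2024.
Next gap: 28 days. July 7, 2024 + 28 days = August 4, 2024.
Next gap: 31 days. August 4, 2024 + 31 days = September 4, 2024.
Next gap: 34 days. September 4, 2024 + 34 days = October 8, 2024.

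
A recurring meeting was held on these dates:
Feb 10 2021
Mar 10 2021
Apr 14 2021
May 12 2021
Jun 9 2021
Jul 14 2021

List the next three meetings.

Aug 11 2021, Sep 8 2021, Oct 13 2021

These are Wednesdays at 28- or 35-day spacing (28, 35, 28, 28, 35).
The pattern: 2nd Wednesday of the month.
August 2021 — 2nd Wednesday is Aug 11 2021.
September 2021 — 2nd Wednesday is Sep 8 2021.
2nd Wednesday of October 2021: Oct 13 2021.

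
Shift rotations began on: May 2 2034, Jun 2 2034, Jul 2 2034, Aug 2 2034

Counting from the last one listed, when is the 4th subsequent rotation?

Dec 2 2034

Each date is the 2nd; the gaps (31, 30, 31) track the month lengths.
The rule is the 2nd of each month.
September 2034: Sep 2 2034.
Next: October 2034 → Oct 2 2034.
November 2034: Nov 2 2034.
Next: December 2034 → Dec 2 2034.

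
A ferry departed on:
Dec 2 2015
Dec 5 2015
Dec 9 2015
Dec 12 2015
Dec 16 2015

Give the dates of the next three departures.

Gaps: 3, 4, 3, 4 days — not constant, but cyclic with period 2.
The events fall on every Wednesday and Saturday.
The following Saturday is Dec 19 2015.
Next Wednesday: Dec 23 2015.
The following Saturday is Dec 26 2015.

Dec 19 2015, Dec 23 2015, Dec 26 2015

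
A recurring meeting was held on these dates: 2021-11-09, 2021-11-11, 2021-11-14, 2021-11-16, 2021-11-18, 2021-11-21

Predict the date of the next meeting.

2021-11-23

Every event lands on a Tuesday or Thursday or Sunday (gaps cycle 2, 3, 2, 2, 3).
So the schedule is: every Tuesday, Thursday and Sunday.
Next Tuesday: 2021-11-23.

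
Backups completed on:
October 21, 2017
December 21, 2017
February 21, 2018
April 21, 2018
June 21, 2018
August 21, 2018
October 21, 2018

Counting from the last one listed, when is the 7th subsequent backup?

December 21, 2019

Each date is the 21st; the gaps (61, 62, 59, 61, 61, 61) track the month lengths.
The rule is the 21st of every 2 months.
December 2018: December 21, 2018.
February 2019: February 21, 2019.
Next: April 2019 → April 21, 2019.
June 2019: June 21, 2019.
Next: August 2019 → August 21, 2019.
Next: October 2019 → October 21, 2019.
December 2019: December 21, 2019.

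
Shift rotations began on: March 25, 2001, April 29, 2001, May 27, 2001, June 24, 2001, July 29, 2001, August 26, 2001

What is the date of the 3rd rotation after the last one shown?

All Sundays; the gaps (35, 28, 28, 35, 28) vary with month length.
This is the last Sunday of each month.
Last Sunday of September 2001: September 30, 2001.
Last Sunday of October 2001: October 28, 2001.
Last Sunday of November 2001: November 25, 2001.

November 25, 2001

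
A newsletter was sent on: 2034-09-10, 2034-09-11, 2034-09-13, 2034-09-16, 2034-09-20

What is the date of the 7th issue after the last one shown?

Gaps: 1, 2, 3, 4 days — each gap is 1 larger than the previous one.
Next gap: 5 days. 2034-09-20 + 5 days = 2034-09-25.
Next gap: 6 days. 2034-09-25 + 6 days = 2034-10-01.
Next gap: 7 days. 2034-10-01 + 7 days = 2034-10-08.
Next gap: 8 days. 2034-10-08 + 8 days = 2034-10-16.
Next gap: 9 days. 2034-10-16 + 9 days = 2034-10-25.
Next gap: 10 days. 2034-10-25 + 10 days = 2034-11-04.
Next gap: 11 days. 2034-11-04 + 11 days = 2034-11-15.

2034-11-15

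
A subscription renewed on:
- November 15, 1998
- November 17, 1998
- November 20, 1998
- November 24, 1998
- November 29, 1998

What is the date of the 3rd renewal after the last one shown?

Intervals are 2, 3, 4, 5 days — an arithmetic progression with common difference 1.
Next gap: 6 days. November 29, 1998 + 6 days = December 5, 1998.
Next gap: 7 days. December 5, 1998 + 7 days = December 12, 1998.
Next gap: 8 days. December 12, 1998 + 8 days = December 20, 1998.

December 20, 1998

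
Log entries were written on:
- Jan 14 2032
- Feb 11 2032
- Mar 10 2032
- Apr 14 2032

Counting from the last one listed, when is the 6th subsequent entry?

Gaps: 28, 28, 35 days — a mix of 28 and 35. Every date is a Wednesday.
Each is the 2nd Wednesday of its month.
May 2032 — 2nd Wednesday is May 12 2032.
June 2032 — 2nd Wednesday is Jun 9 2032.
2nd Wednesday of July 2032: Jul 14 2032.
August 2032 — 2nd Wednesday is Aug 11 2032.
September 2032 — 2nd Wednesday is Sep 8 2032.
October 2032 — 2nd Wednesday is Oct 13 2032.

Oct 13 2032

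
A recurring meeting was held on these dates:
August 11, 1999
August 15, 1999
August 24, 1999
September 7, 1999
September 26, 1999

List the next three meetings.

Gaps: 4, 9, 14, 19 days — each gap is 5 larger than the previous one.
Next gap: 24 days. September 26, 1999 + 24 days = October 20, 1999.
Next gap: 29 days. October 20, 1999 + 29 days = November 18, 1999.
Next gap: 34 days. November 18, 1999 + 34 days = December 22, 1999.

October 20, 1999; November 18, 1999; December 22, 1999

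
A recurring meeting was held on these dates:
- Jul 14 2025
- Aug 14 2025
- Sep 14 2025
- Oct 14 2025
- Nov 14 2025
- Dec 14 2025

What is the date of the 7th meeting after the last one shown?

The day-of-month is always 14 (31, 31, 30, 31, 30 days between events).
So this recurs on the 14th of each month.
Next: January 2026 → Jan 14 2026.
Next: February 2026 → Feb 14 2026.
March 2026: Mar 14 2026.
April 2026: Apr 14 2026.
May 2026: May 14 2026.
June 2026: Jun 14 2026.
July 2026: Jul 14 2026.

Jul 14 2026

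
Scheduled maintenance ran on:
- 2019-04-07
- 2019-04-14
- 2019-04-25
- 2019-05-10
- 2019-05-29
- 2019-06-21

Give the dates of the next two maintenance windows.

The spacing grows by 4 each time: 7, 11, 15, 19, 23 days.
Next gap: 27 days. 2019-06-21 + 27 days = 2019-07-18.
Next gap: 31 days. 2019-07-18 + 31 days = 2019-08-18.

2019-07-18, 2019-08-18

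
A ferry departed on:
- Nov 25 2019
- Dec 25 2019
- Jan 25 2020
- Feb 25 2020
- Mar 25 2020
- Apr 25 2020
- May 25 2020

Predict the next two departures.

Jun 25 2020, Jul 25 2020

Gaps: 30, 31, 31, 29, 31, 30 days — not constant. Every event is on the 25th of the month.
Pattern: the 25th of each month.
June 2020: Jun 25 2020.
Next: July 2020 → Jul 25 2020.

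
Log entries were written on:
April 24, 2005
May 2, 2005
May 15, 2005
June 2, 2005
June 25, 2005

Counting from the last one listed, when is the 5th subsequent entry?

January 1, 2006

Intervals are 8, 13, 18, 23 days — an arithmetic progression with common difference 5.
Next gap: 28 days. June 25, 2005 + 28 days = July 23, 2005.
Next gap: 33 days. July 23, 2005 + 33 days = August 25, 2005.
Next gap: 38 days. August 25, 2005 + 38 days = October 2, 2005.
Next gap: 43 days. October 2, 2005 + 43 days = November 14, 2005.
Next gap: 48 days. November 14, 2005 + 48 days = January 1, 2006.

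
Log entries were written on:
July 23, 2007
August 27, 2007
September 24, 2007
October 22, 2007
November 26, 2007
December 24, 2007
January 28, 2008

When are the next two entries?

These are Mondays at 28- or 35-day spacing (35, 28, 28, 35, 28, 35).
The pattern: 4th Monday of the month.
February 2008 — 4th Monday is February 25, 2008.
March 2008 — 4th Monday is March 24, 2008.

February 25, 2008; March 24, 2008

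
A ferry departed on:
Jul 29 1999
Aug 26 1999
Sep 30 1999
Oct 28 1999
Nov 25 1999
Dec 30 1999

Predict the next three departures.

All Thursdays; the gaps (28, 35, 28, 28, 35) vary with month length.
This is the last Thursday of each month.
Last Thursday of January 2000: Jan 27 2000.
Last Thursday of February 2000: Feb 24 2000.
March 2000 ends with Thursday Mar 30 2000.

Jan 27 2000, Feb 24 2000, Mar 30 2000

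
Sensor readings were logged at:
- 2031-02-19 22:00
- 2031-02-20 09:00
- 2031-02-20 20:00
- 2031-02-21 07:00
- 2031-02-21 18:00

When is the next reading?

2031-02-22 05:00

Spacing: 11, 11, 11, 11 h — constant 11 h.
2031-02-21 18:00 + 11 h = 2031-02-22 05:00.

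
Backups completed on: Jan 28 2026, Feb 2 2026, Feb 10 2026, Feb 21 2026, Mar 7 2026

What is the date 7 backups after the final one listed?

Sep 5 2026

Gaps: 5, 8, 11, 14 days — each gap is 3 larger than the previous one.
Next gap: 17 days. Mar 7 2026 + 17 days = Mar 24 2026.
Next gap: 20 days. Mar 24 2026 + 20 days = Apr 13 2026.
Next gap: 23 days. Apr 13 2026 + 23 days = May 6 2026.
Next gap: 26 days. May 6 2026 + 26 days = Jun 1 2026.
Next gap: 29 days. Jun 1 2026 + 29 days = Jun 30 2026.
Next gap: 32 days. Jun 30 2026 + 32 days = Aug 1 2026.
Next gap: 35 days. Aug 1 2026 + 35 days = Sep 5 2026.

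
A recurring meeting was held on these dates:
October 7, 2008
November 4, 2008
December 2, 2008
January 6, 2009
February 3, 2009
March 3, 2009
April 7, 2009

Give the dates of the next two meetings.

All dates are Tuesdays, 28, 28, 35, 28, 28, 35 days apart.
Specifically, the 1st Tuesday of each month.
May 2009 — 1st Tuesday is May 5, 2009.
1st Tuesday of June 2009: June 2, 2009.

May 5, 2009; June 2, 2009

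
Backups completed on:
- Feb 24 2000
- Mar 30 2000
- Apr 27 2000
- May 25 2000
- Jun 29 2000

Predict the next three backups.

All Thursdays; the gaps (35, 28, 28, 35) vary with month length.
This is the last Thursday of each month.
July 2000 ends with Thursday Jul 27 2000.
Last Thursday of August 2000: Aug 31 2000.
September 2000 ends with Thursday Sep 28 2000.

Jul 27 2000, Aug 31 2000, Sep 28 2000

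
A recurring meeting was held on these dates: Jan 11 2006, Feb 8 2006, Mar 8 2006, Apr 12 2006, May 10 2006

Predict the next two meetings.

All dates are Wednesdays, 28, 28, 35, 28 days apart.
Specifically, the 2nd Wednesday of each month.
June 2006 — 2nd Wednesday is Jun 14 2006.
July 2006 — 2nd Wednesday is Jul 12 2006.

Jun 14 2006, Jul 12 2006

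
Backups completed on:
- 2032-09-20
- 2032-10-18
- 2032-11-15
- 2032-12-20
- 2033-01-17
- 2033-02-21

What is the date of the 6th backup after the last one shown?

Gaps: 28, 28, 35, 28, 35 days — a mix of 28 and 35. Every date is a Monday.
Each is the 3rd Monday of its month.
March 2033 — 3rd Monday is 2033-03-21.
3rd Monday of April 2033: 2033-04-18.
3rd Monday of May 2033: 2033-05-16.
June 2033 — 3rd Monday is 2033-06-20.
3rd Monday of July 2033: 2033-07-18.
3rd Monday of August 2033: 2033-08-15.

2033-08-15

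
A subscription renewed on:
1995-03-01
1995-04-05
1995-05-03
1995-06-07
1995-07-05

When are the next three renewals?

1995-08-02, 1995-09-06, 1995-10-04

These are Wednesdays at 28- or 35-day spacing (35, 28, 35, 28).
The pattern: 1st Wednesday of the month.
August 1995 — 1st Wednesday is 1995-08-02.
September 1995 — 1st Wednesday is 1995-09-06.
1st Wednesday of October 1995: 1995-10-04.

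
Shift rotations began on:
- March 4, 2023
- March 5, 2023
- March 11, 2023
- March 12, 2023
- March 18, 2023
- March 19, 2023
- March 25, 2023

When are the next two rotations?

March 26, 2023; April 1, 2023

Gaps: 1, 6, 1, 6, 1, 6 days — not constant, but cyclic with period 2.
The events fall on every Saturday and Sunday.
Next Sunday: March 26, 2023.
The following Saturday is April 1, 2023.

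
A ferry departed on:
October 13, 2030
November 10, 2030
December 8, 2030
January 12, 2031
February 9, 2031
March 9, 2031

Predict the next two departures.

Gaps: 28, 28, 35, 28, 28 days — a mix of 28 and 35. Every date is a Sunday.
Each is the 2nd Sunday of its month.
April 2031 — 2nd Sunday is April 13, 2031.
2nd Sunday of May 2031: May 11, 2031.

April 13, 2031; May 11, 2031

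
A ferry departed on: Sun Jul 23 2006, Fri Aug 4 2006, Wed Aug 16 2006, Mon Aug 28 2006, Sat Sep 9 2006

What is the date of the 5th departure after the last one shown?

Wed Nov 8 2006

Every event comes 12 days after the last (12, 12, 12, 12).
Sat Sep 9 2006 + 12 days = Thu Sep 21 2006.
Thu Sep 21 2006 + 12 days = Tue Oct 3 2006.
Tue Oct 3 2006 + 12 days = Sun Oct 15 2006.
Sun Oct 15 2006 + 12 days = Fri Oct 27 2006.
Fri Oct 27 2006 + 12 days = Wed Nov 8 2006.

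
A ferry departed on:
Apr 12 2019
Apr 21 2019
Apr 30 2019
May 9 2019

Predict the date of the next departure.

Gaps between consecutive events: 9, 9, 9 days — a constant 9-day interval.
May 9 2019 + 9 days = May 18 2019.

May 18 2019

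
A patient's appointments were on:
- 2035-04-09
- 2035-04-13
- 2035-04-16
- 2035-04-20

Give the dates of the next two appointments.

The gap pattern 4, 3, 4 repeats every 2 events.
These are the Mondays and Fridays of each week.
Next Monday: 2035-04-23.
The following Friday is 2035-04-27.

2035-04-23, 2035-04-27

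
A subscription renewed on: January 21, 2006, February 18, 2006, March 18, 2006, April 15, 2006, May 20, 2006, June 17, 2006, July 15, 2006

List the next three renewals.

August 19, 2006; September 16, 2006; October 21, 2006

All dates are Saturdays, 28, 28, 28, 35, 28, 28 days apart.
Specifically, the 3rd Saturday of each month.
August 2006 — 3rd Saturday is August 19, 2006.
September 2006 — 3rd Saturday is September 16, 2006.
3rd Saturday of October 2006: October 21, 2006.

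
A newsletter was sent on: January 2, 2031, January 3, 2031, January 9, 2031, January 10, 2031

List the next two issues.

The gap pattern 1, 6, 1 repeats every 2 events.
These are the Thursdays and Fridays of each week.
The following Thursday is January 16, 2031.
Next Friday: January 17, 2031.

January 16, 2031; January 17, 2031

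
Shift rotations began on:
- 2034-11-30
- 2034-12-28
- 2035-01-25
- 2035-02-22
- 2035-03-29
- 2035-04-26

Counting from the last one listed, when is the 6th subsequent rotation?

These are Thursdays with 28, 28, 28, 35, 28-day gaps.
Each is the final Thursday of its month — 2034-11-30 is past the 28th, so '4th Thursday' doesn't fit.
May 2035 ends with Thursday 2035-05-31.
Last Thursday of June 2035: 2035-06-28.
Last Thursday of July 2035: 2035-07-26.
Last Thursday of August 2035: 2035-08-30.
Last Thursday of September 2035: 2035-09-27.
October 2035 ends with Thursday 2035-10-25.

2035-10-25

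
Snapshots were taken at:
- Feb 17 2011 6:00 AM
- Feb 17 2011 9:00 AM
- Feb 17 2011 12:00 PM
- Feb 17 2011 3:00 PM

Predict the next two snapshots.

Spacing: 3, 3, 3 h — constant 3 h.
Feb 17 2011 3:00 PM + 3 h = Feb 17 2011 6:00 PM.
Feb 17 2011 6:00 PM + 3 h = Feb 17 2011 9:00 PM.

Feb 17 2011 6:00 PM, Feb 17 2011 9:00 PM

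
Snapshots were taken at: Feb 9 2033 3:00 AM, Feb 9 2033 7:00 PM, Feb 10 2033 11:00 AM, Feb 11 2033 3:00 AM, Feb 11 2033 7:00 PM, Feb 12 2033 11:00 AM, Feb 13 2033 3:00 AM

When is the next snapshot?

Feb 13 2033 7:00 PM

Gaps: 16, 16, 16, 16, 16, 16 hours — each event is 16 hours after the previous one.
Feb 13 2033 3:00 AM + 16 h = Feb 13 2033 7:00 PM.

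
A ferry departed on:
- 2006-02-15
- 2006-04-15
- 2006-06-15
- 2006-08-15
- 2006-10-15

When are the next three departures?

The day-of-month is always 15 (59, 61, 61, 61 days between events).
So this recurs on the 15th of every 2 months.
Next: December 2006 → 2006-12-15.
Next: February 2007 → 2007-02-15.
Next: April 2007 → 2007-04-15.

2006-12-15, 2007-02-15, 2007-04-15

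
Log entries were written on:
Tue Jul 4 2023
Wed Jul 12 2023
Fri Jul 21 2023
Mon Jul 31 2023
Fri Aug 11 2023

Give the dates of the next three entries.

Wed Aug 23 2023, Tue Sep 5 2023, Tue Sep 19 2023

Intervals are 8, 9, 10, 11 days — an arithmetic progression with common difference 1.
Next gap: 12 days. Fri Aug 11 2023 + 12 days = Wed Aug 23 2023.
Next gap: 13 days. Wed Aug 23 2023 + 13 days = Tue Sep 5 2023.
Next gap: 14 days. Tue Sep 5 2023 + 14 days = Tue Sep 19 2023.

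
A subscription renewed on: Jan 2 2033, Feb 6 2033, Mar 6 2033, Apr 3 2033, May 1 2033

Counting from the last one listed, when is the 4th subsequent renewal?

Sep 4 2033

Gaps: 35, 28, 28, 28 days — a mix of 28 and 35. Every date is a Sunday.
Each is the 1st Sunday of its month.
1st Sunday of June 2033: Jun 5 2033.
July 2033 — 1st Sunday is Jul 3 2033.
August 2033 — 1st Sunday is Aug 7 2033.
September 2033 — 1st Sunday is Sep 4 2033.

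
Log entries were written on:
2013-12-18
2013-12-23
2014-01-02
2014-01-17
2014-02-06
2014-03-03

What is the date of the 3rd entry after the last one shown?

The spacing grows by 5 each time: 5, 10, 15, 20, 25 days.
Next gap: 30 days. 2014-03-03 + 30 days = 2014-04-02.
Next gap: 35 days. 2014-04-02 + 35 days = 2014-05-07.
Next gap: 40 days. 2014-05-07 + 40 days = 2014-06-16.

2014-06-16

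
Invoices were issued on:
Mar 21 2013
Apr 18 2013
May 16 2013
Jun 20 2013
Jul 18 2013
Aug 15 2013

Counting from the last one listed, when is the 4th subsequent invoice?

Dec 19 2013

All dates are Thursdays, 28, 28, 35, 28, 28 days apart.
Specifically, the 3rd Thursday of each month.
3rd Thursday of September 2013: Sep 19 2013.
3rd Thursday of October 2013: Oct 17 2013.
3rd Thursday of November 2013: Nov 21 2013.
3rd Thursday of December 2013: Dec 19 2013.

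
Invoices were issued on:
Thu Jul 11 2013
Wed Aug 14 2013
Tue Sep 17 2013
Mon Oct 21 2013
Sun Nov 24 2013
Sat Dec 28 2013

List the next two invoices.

Gaps between consecutive events: 34, 34, 34, 34, 34 days — a constant 34-day interval.
Sat Dec 28 2013 + 34 days = Fri Jan 31 2014.
Fri Jan 31 2014 + 34 days = Thu Mar 6 2014.

Fri Jan 31 2014, Thu Mar 6 2014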